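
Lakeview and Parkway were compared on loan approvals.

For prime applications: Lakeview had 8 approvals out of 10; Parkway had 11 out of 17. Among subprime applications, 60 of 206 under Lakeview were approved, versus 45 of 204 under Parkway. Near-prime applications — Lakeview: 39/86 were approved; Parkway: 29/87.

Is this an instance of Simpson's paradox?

Prime: Lakeview 8/10 = 80.0%, Parkway 11/17 = 64.7% → Lakeview
Subprime: Lakeview 60/206 = 29.1%, Parkway 45/204 = 22.1% → Lakeview
Near-prime: Lakeview 39/86 = 45.3%, Parkway 29/87 = 33.3% → Lakeview
Overall: Lakeview 107/302 = 35.4%, Parkway 85/308 = 27.6% → Lakeview
Lakeview wins overall and in every credit group — no reversal.

No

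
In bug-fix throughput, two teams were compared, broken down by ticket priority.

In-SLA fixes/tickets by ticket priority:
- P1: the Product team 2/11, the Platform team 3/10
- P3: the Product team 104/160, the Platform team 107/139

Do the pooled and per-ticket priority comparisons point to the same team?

P1: the Product team 2/11 = 18.2%, the Platform team 3/10 = 30.0% → the Platform team
P3: the Product team 104/160 = 65.0%, the Platform team 107/139 = 77.0% → the Platform team
Overall: the Product team 106/171 = 62.0%, the Platform team 110/149 = 73.8% → the Platform team
The Platform team wins overall and in every ticket group — no reversal.

Yes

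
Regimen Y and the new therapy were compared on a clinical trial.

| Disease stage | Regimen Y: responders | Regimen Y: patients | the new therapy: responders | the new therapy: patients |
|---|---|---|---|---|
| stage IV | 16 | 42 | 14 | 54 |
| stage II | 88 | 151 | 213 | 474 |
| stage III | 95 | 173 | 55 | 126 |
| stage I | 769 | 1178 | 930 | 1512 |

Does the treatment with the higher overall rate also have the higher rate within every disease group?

Yes

Stage IV: Regimen Y 16/42 = 38.1%, the new therapy 14/54 = 25.9% → Regimen Y
Stage II: Regimen Y 88/151 = 58.3%, the new therapy 213/474 = 44.9% → Regimen Y
Stage III: Regimen Y 95/173 = 54.9%, the new therapy 55/126 = 43.7% → Regimen Y
Stage I: Regimen Y 769/1178 = 65.3%, the new therapy 930/1512 = 61.5% → Regimen Y
Overall: Regimen Y 968/1544 = 62.7%, the new therapy 1212/2166 = 56.0% → Regimen Y
Regimen Y wins overall and in every disease group — no reversal.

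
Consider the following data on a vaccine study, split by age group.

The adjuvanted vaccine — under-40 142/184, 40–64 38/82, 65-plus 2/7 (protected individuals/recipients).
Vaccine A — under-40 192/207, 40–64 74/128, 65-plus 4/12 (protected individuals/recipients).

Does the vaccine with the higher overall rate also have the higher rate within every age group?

Yes

Under-40: the adjuvanted vaccine 142/184 = 77.2%, Vaccine A 192/207 = 92.8% → Vaccine A
40–64: the adjuvanted vaccine 38/82 = 46.3%, Vaccine A 74/128 = 57.8% → Vaccine A
65-plus: the adjuvanted vaccine 2/7 = 28.6%, Vaccine A 4/12 = 33.3% → Vaccine A
Overall: the adjuvanted vaccine 182/273 = 66.7%, Vaccine A 270/347 = 77.8% → Vaccine A
Vaccine A wins overall and in every age group — no reversal.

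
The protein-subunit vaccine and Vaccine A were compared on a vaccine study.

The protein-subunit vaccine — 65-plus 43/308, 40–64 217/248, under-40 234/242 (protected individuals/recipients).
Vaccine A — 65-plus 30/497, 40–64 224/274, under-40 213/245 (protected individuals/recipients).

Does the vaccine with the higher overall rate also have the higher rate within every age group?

Yes

65-plus: the protein-subunit vaccine 43/308 = 14.0%, Vaccine A 30/497 = 6.0% → the protein-subunit vaccine
40–64: the protein-subunit vaccine 217/248 = 87.5%, Vaccine A 224/274 = 81.8% → the protein-subunit vaccine
Under-40: the protein-subunit vaccine 234/242 = 96.7%, Vaccine A 213/245 = 86.9% → the protein-subunit vaccine
Overall: the protein-subunit vaccine 494/798 = 61.9%, Vaccine A 467/1016 = 46.0% → the protein-subunit vaccine
The protein-subunit vaccine wins overall and in every age group — no reversal.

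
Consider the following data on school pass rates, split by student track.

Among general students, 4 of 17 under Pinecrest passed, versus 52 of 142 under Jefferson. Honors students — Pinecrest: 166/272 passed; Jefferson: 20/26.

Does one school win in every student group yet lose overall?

Yes

General: Pinecrest 4/17 = 23.5%, Jefferson 52/142 = 36.6% → Jefferson
Honors: Pinecrest 166/272 = 61.0%, Jefferson 20/26 = 76.9% → Jefferson
Overall: Pinecrest 170/289 = 58.8%, Jefferson 72/168 = 42.9% → Pinecrest
Jefferson wins each student group but Pinecrest wins overall — the comparison reverses. Jefferson's students skew toward general, which has a lower base rate.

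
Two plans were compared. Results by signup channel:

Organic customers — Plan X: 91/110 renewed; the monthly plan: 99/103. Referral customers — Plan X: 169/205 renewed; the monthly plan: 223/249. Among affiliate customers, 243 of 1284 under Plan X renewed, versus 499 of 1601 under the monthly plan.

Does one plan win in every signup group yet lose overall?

No

Organic: Plan X 91/110 = 82.7%, the monthly plan 99/103 = 96.1% → the monthly plan
Referral: Plan X 169/205 = 82.4%, the monthly plan 223/249 = 89.6% → the monthly plan
Affiliate: Plan X 243/1284 = 18.9%, the monthly plan 499/1601 = 31.2% → the monthly plan
Overall: Plan X 503/1599 = 31.5%, the monthly plan 821/1953 = 42.0% → the monthly plan
The monthly plan wins overall and in every signup group — no reversal.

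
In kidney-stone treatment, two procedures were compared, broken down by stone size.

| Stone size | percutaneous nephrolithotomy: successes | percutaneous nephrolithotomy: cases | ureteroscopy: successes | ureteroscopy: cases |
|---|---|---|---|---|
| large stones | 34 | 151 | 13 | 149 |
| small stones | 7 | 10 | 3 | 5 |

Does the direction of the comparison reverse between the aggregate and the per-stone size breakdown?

Large stones: percutaneous nephrolithotomy 34/151 = 22.5%, ureteroscopy 13/149 = 8.7% → percutaneous nephrolithotomy
Small stones: percutaneous nephrolithotomy 7/10 = 70.0%, ureteroscopy 3/5 = 60.0% → percutaneous nephrolithotomy
Overall: percutaneous nephrolithotomy 41/161 = 25.5%, ureteroscopy 16/154 = 10.4% → percutaneous nephrolithotomy
Percutaneous nephrolithotomy wins overall and in every stone group — no reversal.

No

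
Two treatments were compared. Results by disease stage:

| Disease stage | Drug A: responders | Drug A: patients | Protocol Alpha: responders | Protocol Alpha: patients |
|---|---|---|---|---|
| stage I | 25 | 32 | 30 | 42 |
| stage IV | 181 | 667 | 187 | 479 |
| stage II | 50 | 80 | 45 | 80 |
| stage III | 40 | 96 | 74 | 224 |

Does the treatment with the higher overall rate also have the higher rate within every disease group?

No

Stage I: Drug A 25/32 = 78.1%, Protocol Alpha 30/42 = 71.4% → Drug A
Stage IV: Drug A 181/667 = 27.1%, Protocol Alpha 187/479 = 39.0% → Protocol Alpha
Stage II: Drug A 50/80 = 62.5%, Protocol Alpha 45/80 = 56.2% → Drug A
Stage III: Drug A 40/96 = 41.7%, Protocol Alpha 74/224 = 33.0% → Drug A
Overall: Drug A 296/875 = 33.8%, Protocol Alpha 336/825 = 40.7% → Protocol Alpha
Neither sweeps: Drug A wins 3 of 4 groups, Protocol Alpha wins 1. Protocol Alpha wins overall but not every group — no Simpson reversal.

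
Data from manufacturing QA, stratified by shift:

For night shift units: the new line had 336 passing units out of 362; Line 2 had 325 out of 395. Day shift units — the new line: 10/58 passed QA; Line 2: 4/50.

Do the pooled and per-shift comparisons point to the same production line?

Night shift: the new line 336/362 = 92.8%, Line 2 325/395 = 82.3% → the new line
Day shift: the new line 10/58 = 17.2%, Line 2 4/50 = 8.0% → the new line
Overall: the new line 346/420 = 82.4%, Line 2 329/445 = 73.9% → the new line
The new line wins overall and in every shift group — no reversal.

Yes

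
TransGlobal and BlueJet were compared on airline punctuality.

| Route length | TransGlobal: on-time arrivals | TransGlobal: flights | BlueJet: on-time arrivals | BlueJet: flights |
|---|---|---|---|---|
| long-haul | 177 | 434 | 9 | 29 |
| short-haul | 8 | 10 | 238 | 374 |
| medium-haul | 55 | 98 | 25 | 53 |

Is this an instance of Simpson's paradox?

Yes

Long-haul: TransGlobal 177/434 = 40.8%, BlueJet 9/29 = 31.0% → TransGlobal
Short-haul: TransGlobal 8/10 = 80.0%, BlueJet 238/374 = 63.6% → TransGlobal
Medium-haul: TransGlobal 55/98 = 56.1%, BlueJet 25/53 = 47.2% → TransGlobal
Overall: TransGlobal 240/542 = 44.3%, BlueJet 272/456 = 59.6% → BlueJet
TransGlobal wins each route group but BlueJet wins overall — the comparison reverses. TransGlobal's flights skew toward long-haul, which has a lower base rate.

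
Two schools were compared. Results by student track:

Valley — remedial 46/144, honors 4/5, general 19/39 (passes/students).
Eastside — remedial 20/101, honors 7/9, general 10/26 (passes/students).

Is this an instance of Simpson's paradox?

Remedial: Valley 46/144 = 31.9%, Eastside 20/101 = 19.8% → Valley
Honors: Valley 4/5 = 80.0%, Eastside 7/9 = 77.8% → Valley
General: Valley 19/39 = 48.7%, Eastside 10/26 = 38.5% → Valley
Overall: Valley 69/188 = 36.7%, Eastside 37/136 = 27.2% → Valley
Valley wins overall and in every student group — no reversal.

No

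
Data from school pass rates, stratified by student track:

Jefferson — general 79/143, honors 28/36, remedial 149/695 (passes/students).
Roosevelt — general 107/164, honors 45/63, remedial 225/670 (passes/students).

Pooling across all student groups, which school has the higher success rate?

Roosevelt

General: Jefferson 79/143 = 55.2%, Roosevelt 107/164 = 65.2% → Roosevelt
Honors: Jefferson 28/36 = 77.8%, Roosevelt 45/63 = 71.4% → Jefferson
Remedial: Jefferson 149/695 = 21.4%, Roosevelt 225/670 = 33.6% → Roosevelt
Overall: Jefferson 256/874 = 29.3%, Roosevelt 377/897 = 42.0% → Roosevelt
(Neither sweeps every student group, but Roosevelt has the higher pooled rate.)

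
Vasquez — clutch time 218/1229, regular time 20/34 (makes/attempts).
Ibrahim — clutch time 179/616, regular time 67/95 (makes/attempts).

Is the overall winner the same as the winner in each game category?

Clutch time: Vasquez 218/1229 = 17.7%, Ibrahim 179/616 = 29.1% → Ibrahim
Regular time: Vasquez 20/34 = 58.8%, Ibrahim 67/95 = 70.5% → Ibrahim
Overall: Vasquez 238/1263 = 18.8%, Ibrahim 246/711 = 34.6% → Ibrahim
Ibrahim wins overall and in every game group — no reversal.

Yes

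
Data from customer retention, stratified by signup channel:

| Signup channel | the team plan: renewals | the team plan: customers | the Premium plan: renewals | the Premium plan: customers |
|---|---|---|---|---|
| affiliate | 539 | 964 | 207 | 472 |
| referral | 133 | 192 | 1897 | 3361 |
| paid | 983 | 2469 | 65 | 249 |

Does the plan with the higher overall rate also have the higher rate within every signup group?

Affiliate: the team plan 539/964 = 55.9%, the Premium plan 207/472 = 43.9% → the team plan
Referral: the team plan 133/192 = 69.3%, the Premium plan 1897/3361 = 56.4% → the team plan
Paid: the team plan 983/2469 = 39.8%, the Premium plan 65/249 = 26.1% → the team plan
Overall: the team plan 1655/3625 = 45.7%, the Premium plan 2169/4082 = 53.1% → the Premium plan
The team plan wins each signup group but the Premium plan wins overall — the comparison reverses. The team plan's customers skew toward paid, which has a lower base rate.

No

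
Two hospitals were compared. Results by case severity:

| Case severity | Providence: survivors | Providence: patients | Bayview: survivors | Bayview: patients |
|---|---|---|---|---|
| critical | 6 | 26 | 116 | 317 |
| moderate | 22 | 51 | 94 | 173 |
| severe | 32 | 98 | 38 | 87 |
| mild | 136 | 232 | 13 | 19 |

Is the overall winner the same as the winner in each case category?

No

Critical: Providence 6/26 = 23.1%, Bayview 116/317 = 36.6% → Bayview
Moderate: Providence 22/51 = 43.1%, Bayview 94/173 = 54.3% → Bayview
Severe: Providence 32/98 = 32.7%, Bayview 38/87 = 43.7% → Bayview
Mild: Providence 136/232 = 58.6%, Bayview 13/19 = 68.4% → Bayview
Overall: Providence 196/407 = 48.2%, Bayview 261/596 = 43.8% → Providence
Bayview wins each case group but Providence wins overall — the comparison reverses. Bayview's patients skew toward critical, which has a lower base rate.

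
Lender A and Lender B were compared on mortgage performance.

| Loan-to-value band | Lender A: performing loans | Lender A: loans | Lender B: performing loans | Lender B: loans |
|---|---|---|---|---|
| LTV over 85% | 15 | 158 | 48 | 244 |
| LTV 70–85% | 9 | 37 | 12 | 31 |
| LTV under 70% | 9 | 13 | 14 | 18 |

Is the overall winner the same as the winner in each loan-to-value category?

LTV over 85%: Lender A 15/158 = 9.5%, Lender B 48/244 = 19.7% → Lender B
LTV 70–85%: Lender A 9/37 = 24.3%, Lender B 12/31 = 38.7% → Lender B
LTV under 70%: Lender A 9/13 = 69.2%, Lender B 14/18 = 77.8% → Lender B
Overall: Lender A 33/208 = 15.9%, Lender B 74/293 = 25.3% → Lender B
Lender B wins overall and in every loan-to-value group — no reversal.

Yes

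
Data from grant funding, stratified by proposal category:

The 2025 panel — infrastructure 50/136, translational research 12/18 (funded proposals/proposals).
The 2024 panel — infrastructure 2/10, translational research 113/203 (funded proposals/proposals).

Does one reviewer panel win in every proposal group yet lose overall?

Infrastructure: the 2025 panel 50/136 = 36.8%, the 2024 panel 2/10 = 20.0% → the 2025 panel
Translational research: the 2025 panel 12/18 = 66.7%, the 2024 panel 113/203 = 55.7% → the 2025 panel
Overall: the 2025 panel 62/154 = 40.3%, the 2024 panel 115/213 = 54.0% → the 2024 panel
The 2025 panel wins each proposal group but the 2024 panel wins overall — the comparison reverses. The 2025 panel's proposals skew toward infrastructure, which has a lower base rate.

Yes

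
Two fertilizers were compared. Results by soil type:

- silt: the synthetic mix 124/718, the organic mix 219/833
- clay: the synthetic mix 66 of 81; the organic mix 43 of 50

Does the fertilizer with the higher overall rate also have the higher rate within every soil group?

Yes

Silt: the synthetic mix 124/718 = 17.3%, the organic mix 219/833 = 26.3% → the organic mix
Clay: the synthetic mix 66/81 = 81.5%, the organic mix 43/50 = 86.0% → the organic mix
Overall: the synthetic mix 190/799 = 23.8%, the organic mix 262/883 = 29.7% → the organic mix
The organic mix wins overall and in every soil group — no reversal.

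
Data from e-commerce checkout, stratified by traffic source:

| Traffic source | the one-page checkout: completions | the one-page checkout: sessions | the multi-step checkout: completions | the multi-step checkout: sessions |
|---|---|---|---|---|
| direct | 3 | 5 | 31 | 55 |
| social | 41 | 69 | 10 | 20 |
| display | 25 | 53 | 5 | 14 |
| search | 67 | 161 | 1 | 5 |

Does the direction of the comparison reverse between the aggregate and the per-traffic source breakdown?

Direct: the one-page checkout 3/5 = 60.0%, the multi-step checkout 31/55 = 56.4% → the one-page checkout
Social: the one-page checkout 41/69 = 59.4%, the multi-step checkout 10/20 = 50.0% → the one-page checkout
Display: the one-page checkout 25/53 = 47.2%, the multi-step checkout 5/14 = 35.7% → the one-page checkout
Search: the one-page checkout 67/161 = 41.6%, the multi-step checkout 1/5 = 20.0% → the one-page checkout
Overall: the one-page checkout 136/288 = 47.2%, the multi-step checkout 47/94 = 50.0% → the multi-step checkout
The one-page checkout wins each traffic group but the multi-step checkout wins overall — the comparison reverses. The one-page checkout's sessions skew toward search, which has a lower base rate.

Yes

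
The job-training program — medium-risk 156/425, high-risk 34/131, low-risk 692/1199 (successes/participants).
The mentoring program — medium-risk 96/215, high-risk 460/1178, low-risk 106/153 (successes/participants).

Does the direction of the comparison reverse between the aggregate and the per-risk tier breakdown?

Medium-risk: the job-training program 156/425 = 36.7%, the mentoring program 96/215 = 44.7% → the mentoring program
High-risk: the job-training program 34/131 = 26.0%, the mentoring program 460/1178 = 39.0% → the mentoring program
Low-risk: the job-training program 692/1199 = 57.7%, the mentoring program 106/153 = 69.3% → the mentoring program
Overall: the job-training program 882/1755 = 50.3%, the mentoring program 662/1546 = 42.8% → the job-training program
The mentoring program wins each risk group but the job-training program wins overall — the comparison reverses. The mentoring program's participants skew toward high-risk, which has a lower base rate.

Yes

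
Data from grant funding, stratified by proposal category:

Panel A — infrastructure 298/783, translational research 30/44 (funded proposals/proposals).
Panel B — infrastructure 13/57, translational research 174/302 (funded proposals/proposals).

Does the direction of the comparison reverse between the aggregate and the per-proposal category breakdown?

Yes

Infrastructure: Panel A 298/783 = 38.1%, Panel B 13/57 = 22.8% → Panel A
Translational research: Panel A 30/44 = 68.2%, Panel B 174/302 = 57.6% → Panel A
Overall: Panel A 328/827 = 39.7%, Panel B 187/359 = 52.1% → Panel B
Panel A wins each proposal group but Panel B wins overall — the comparison reverses. Panel A's proposals skew toward infrastructure, which has a lower base rate.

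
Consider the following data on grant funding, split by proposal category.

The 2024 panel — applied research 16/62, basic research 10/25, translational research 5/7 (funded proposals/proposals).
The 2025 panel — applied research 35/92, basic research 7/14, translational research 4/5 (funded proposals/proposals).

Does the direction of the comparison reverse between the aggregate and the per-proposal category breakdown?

No

Applied research: the 2024 panel 16/62 = 25.8%, the 2025 panel 35/92 = 38.0% → the 2025 panel
Basic research: the 2024 panel 10/25 = 40.0%, the 2025 panel 7/14 = 50.0% → the 2025 panel
Translational research: the 2024 panel 5/7 = 71.4%, the 2025 panel 4/5 = 80.0% → the 2025 panel
Overall: the 2024 panel 31/94 = 33.0%, the 2025 panel 46/111 = 41.4% → the 2025 panel
The 2025 panel wins overall and in every proposal group — no reversal.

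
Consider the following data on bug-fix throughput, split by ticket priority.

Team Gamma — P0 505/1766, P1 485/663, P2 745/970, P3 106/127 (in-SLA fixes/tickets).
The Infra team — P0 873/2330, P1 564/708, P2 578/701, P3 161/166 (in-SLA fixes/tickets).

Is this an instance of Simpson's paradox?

P0: Team Gamma 505/1766 = 28.6%, the Infra team 873/2330 = 37.5% → the Infra team
P1: Team Gamma 485/663 = 73.2%, the Infra team 564/708 = 79.7% → the Infra team
P2: Team Gamma 745/970 = 76.8%, the Infra team 578/701 = 82.5% → the Infra team
P3: Team Gamma 106/127 = 83.5%, the Infra team 161/166 = 97.0% → the Infra team
Overall: Team Gamma 1841/3526 = 52.2%, the Infra team 2176/3905 = 55.7% → the Infra team
The Infra team wins overall and in every ticket group — no reversal.

No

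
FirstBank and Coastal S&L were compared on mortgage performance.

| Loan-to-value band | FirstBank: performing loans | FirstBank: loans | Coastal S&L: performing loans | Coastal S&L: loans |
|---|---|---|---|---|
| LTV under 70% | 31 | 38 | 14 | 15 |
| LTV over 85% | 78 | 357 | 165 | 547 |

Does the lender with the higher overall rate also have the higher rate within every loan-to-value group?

LTV under 70%: FirstBank 31/38 = 81.6%, Coastal S&L 14/15 = 93.3% → Coastal S&L
LTV over 85%: FirstBank 78/357 = 21.8%, Coastal S&L 165/547 = 30.2% → Coastal S&L
Overall: FirstBank 109/395 = 27.6%, Coastal S&L 179/562 = 31.9% → Coastal S&L
Coastal S&L wins overall and in every loan-to-value group — no reversal.

Yes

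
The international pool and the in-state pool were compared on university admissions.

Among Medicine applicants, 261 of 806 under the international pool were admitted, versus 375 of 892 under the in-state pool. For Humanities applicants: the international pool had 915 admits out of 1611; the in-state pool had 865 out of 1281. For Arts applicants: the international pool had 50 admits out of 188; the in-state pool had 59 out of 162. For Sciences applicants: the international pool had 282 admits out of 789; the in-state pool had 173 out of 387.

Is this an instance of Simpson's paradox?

No

Medicine: the international pool 261/806 = 32.4%, the in-state pool 375/892 = 42.0% → the in-state pool
Humanities: the international pool 915/1611 = 56.8%, the in-state pool 865/1281 = 67.5% → the in-state pool
Arts: the international pool 50/188 = 26.6%, the in-state pool 59/162 = 36.4% → the in-state pool
Sciences: the international pool 282/789 = 35.7%, the in-state pool 173/387 = 44.7% → the in-state pool
Overall: the international pool 1508/3394 = 44.4%, the in-state pool 1472/2722 = 54.1% → the in-state pool
The in-state pool wins overall and in every department group — no reversal.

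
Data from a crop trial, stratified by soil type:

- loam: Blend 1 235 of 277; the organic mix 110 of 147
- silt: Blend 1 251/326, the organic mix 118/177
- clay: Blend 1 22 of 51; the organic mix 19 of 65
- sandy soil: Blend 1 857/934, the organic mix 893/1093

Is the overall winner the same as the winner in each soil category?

Loam: Blend 1 235/277 = 84.8%, the organic mix 110/147 = 74.8% → Blend 1
Silt: Blend 1 251/326 = 77.0%, the organic mix 118/177 = 66.7% → Blend 1
Clay: Blend 1 22/51 = 43.1%, the organic mix 19/65 = 29.2% → Blend 1
Sandy soil: Blend 1 857/934 = 91.8%, the organic mix 893/1093 = 81.7% → Blend 1
Overall: Blend 1 1365/1588 = 86.0%, the organic mix 1140/1482 = 76.9% → Blend 1
Blend 1 wins overall and in every soil group — no reversal.

Yes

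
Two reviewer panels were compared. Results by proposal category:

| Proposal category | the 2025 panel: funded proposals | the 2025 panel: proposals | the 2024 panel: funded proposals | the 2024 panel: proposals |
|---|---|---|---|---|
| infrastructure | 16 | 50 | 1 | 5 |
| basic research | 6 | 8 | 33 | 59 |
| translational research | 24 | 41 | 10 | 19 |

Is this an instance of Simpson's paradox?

Infrastructure: the 2025 panel 16/50 = 32.0%, the 2024 panel 1/5 = 20.0% → the 2025 panel
Basic research: the 2025 panel 6/8 = 75.0%, the 2024 panel 33/59 = 55.9% → the 2025 panel
Translational research: the 2025 panel 24/41 = 58.5%, the 2024 panel 10/19 = 52.6% → the 2025 panel
Overall: the 2025 panel 46/99 = 46.5%, the 2024 panel 44/83 = 53.0% → the 2024 panel
The 2025 panel wins each proposal group but the 2024 panel wins overall — the comparison reverses. The 2025 panel's proposals skew toward infrastructure, which has a lower base rate.

Yes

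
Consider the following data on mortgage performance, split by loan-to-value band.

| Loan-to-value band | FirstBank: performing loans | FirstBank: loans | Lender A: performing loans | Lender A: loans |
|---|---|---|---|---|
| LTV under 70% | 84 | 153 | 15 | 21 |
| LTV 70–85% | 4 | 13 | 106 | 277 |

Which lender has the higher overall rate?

LTV under 70%: FirstBank 84/153 = 54.9%, Lender A 15/21 = 71.4% → Lender A
LTV 70–85%: FirstBank 4/13 = 30.8%, Lender A 106/277 = 38.3% → Lender A
Overall: FirstBank 88/166 = 53.0%, Lender A 121/298 = 40.6% → FirstBank
(Lender A wins every loan-to-value group but FirstBank wins overall — Lender A's loans skew toward the low-rate LTV 70–85% group.)

FirstBank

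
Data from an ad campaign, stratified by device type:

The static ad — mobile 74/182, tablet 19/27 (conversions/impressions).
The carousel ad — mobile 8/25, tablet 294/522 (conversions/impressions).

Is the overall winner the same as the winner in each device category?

Mobile: the static ad 74/182 = 40.7%, the carousel ad 8/25 = 32.0% → the static ad
Tablet: the static ad 19/27 = 70.4%, the carousel ad 294/522 = 56.3% → the static ad
Overall: the static ad 93/209 = 44.5%, the carousel ad 302/547 = 55.2% → the carousel ad
The static ad wins each device group but the carousel ad wins overall — the comparison reverses. The static ad's impressions skew toward mobile, which has a lower base rate.

No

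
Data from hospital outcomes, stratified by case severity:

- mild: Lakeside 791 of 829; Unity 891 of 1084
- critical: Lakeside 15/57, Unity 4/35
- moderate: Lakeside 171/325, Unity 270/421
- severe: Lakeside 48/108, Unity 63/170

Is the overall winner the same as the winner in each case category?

Mild: Lakeside 791/829 = 95.4%, Unity 891/1084 = 82.2% → Lakeside
Critical: Lakeside 15/57 = 26.3%, Unity 4/35 = 11.4% → Lakeside
Moderate: Lakeside 171/325 = 52.6%, Unity 270/421 = 64.1% → Unity
Severe: Lakeside 48/108 = 44.4%, Unity 63/170 = 37.1% → Lakeside
Overall: Lakeside 1025/1319 = 77.7%, Unity 1228/1710 = 71.8% → Lakeside
Neither sweeps: Lakeside wins 3 of 4 groups, Unity wins 1. Lakeside wins overall but not every group — no Simpson reversal.

No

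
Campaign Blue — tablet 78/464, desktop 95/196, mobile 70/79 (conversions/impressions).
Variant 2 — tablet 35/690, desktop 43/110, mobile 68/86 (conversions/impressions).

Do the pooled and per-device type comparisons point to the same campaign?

Tablet: Campaign Blue 78/464 = 16.8%, Variant 2 35/690 = 5.1% → Campaign Blue
Desktop: Campaign Blue 95/196 = 48.5%, Variant 2 43/110 = 39.1% → Campaign Blue
Mobile: Campaign Blue 70/79 = 88.6%, Variant 2 68/86 = 79.1% → Campaign Blue
Overall: Campaign Blue 243/739 = 32.9%, Variant 2 146/886 = 16.5% → Campaign Blue
Campaign Blue wins overall and in every device group — no reversal.

Yes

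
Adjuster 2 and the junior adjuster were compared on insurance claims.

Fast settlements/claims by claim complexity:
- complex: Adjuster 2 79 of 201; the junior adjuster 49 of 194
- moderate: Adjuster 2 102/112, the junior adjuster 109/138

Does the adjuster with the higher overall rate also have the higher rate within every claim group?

Yes

Complex: Adjuster 2 79/201 = 39.3%, the junior adjuster 49/194 = 25.3% → Adjuster 2
Moderate: Adjuster 2 102/112 = 91.1%, the junior adjuster 109/138 = 79.0% → Adjuster 2
Overall: Adjuster 2 181/313 = 57.8%, the junior adjuster 158/332 = 47.6% → Adjuster 2
Adjuster 2 wins overall and in every claim group — no reversal.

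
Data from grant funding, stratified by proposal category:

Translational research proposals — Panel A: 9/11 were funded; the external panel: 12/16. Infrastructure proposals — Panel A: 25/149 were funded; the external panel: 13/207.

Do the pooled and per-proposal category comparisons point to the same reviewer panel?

Translational research: Panel A 9/11 = 81.8%, the external panel 12/16 = 75.0% → Panel A
Infrastructure: Panel A 25/149 = 16.8%, the external panel 13/207 = 6.3% → Panel A
Overall: Panel A 34/160 = 21.2%, the external panel 25/223 = 11.2% → Panel A
Panel A wins overall and in every proposal group — no reversal.

Yes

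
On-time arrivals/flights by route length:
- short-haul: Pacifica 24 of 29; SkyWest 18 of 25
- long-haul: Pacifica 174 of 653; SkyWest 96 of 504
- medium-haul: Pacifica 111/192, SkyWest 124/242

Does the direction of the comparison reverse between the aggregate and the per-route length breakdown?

Short-haul: Pacifica 24/29 = 82.8%, SkyWest 18/25 = 72.0% → Pacifica
Long-haul: Pacifica 174/653 = 26.6%, SkyWest 96/504 = 19.0% → Pacifica
Medium-haul: Pacifica 111/192 = 57.8%, SkyWest 124/242 = 51.2% → Pacifica
Overall: Pacifica 309/874 = 35.4%, SkyWest 238/771 = 30.9% → Pacifica
Pacifica wins overall and in every route group — no reversal.

No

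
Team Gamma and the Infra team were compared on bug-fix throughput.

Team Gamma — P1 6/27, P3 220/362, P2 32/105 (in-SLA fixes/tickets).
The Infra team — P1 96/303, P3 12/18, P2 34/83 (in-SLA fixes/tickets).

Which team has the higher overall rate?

Team Gamma

P1: Team Gamma 6/27 = 22.2%, the Infra team 96/303 = 31.7% → the Infra team
P3: Team Gamma 220/362 = 60.8%, the Infra team 12/18 = 66.7% → the Infra team
P2: Team Gamma 32/105 = 30.5%, the Infra team 34/83 = 41.0% → the Infra team
Overall: Team Gamma 258/494 = 52.2%, the Infra team 142/404 = 35.1% → Team Gamma
(The Infra team wins every ticket group but Team Gamma wins overall — the Infra team's tickets skew toward the low-rate P1 group.)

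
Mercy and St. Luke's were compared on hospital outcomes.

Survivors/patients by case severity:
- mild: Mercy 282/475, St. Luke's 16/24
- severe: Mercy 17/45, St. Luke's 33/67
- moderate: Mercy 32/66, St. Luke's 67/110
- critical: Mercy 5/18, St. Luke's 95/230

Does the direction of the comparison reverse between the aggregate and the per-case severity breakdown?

Mild: Mercy 282/475 = 59.4%, St. Luke's 16/24 = 66.7% → St. Luke's
Severe: Mercy 17/45 = 37.8%, St. Luke's 33/67 = 49.3% → St. Luke's
Moderate: Mercy 32/66 = 48.5%, St. Luke's 67/110 = 60.9% → St. Luke's
Critical: Mercy 5/18 = 27.8%, St. Luke's 95/230 = 41.3% → St. Luke's
Overall: Mercy 336/604 = 55.6%, St. Luke's 211/431 = 49.0% → Mercy
St. Luke's wins each case group but Mercy wins overall — the comparison reverses. St. Luke's's patients skew toward critical, which has a lower base rate.

Yes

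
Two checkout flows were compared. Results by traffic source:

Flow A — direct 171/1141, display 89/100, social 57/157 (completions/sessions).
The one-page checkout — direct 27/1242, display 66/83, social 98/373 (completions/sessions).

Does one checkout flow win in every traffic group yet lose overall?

No

Direct: Flow A 171/1141 = 15.0%, the one-page checkout 27/1242 = 2.2% → Flow A
Display: Flow A 89/100 = 89.0%, the one-page checkout 66/83 = 79.5% → Flow A
Social: Flow A 57/157 = 36.3%, the one-page checkout 98/373 = 26.3% → Flow A
Overall: Flow A 317/1398 = 22.7%, the one-page checkout 191/1698 = 11.2% → Flow A
Flow A wins overall and in every traffic group — no reversal.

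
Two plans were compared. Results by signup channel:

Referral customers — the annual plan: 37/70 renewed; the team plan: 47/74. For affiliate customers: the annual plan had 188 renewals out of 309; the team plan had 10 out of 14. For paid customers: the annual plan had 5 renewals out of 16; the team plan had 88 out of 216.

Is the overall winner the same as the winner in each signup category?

No

Referral: the annual plan 37/70 = 52.9%, the team plan 47/74 = 63.5% → the team plan
Affiliate: the annual plan 188/309 = 60.8%, the team plan 10/14 = 71.4% → the team plan
Paid: the annual plan 5/16 = 31.2%, the team plan 88/216 = 40.7% → the team plan
Overall: the annual plan 230/395 = 58.2%, the team plan 145/304 = 47.7% → the annual plan
The team plan wins each signup group but the annual plan wins overall — the comparison reverses. The team plan's customers skew toward paid, which has a lower base rate.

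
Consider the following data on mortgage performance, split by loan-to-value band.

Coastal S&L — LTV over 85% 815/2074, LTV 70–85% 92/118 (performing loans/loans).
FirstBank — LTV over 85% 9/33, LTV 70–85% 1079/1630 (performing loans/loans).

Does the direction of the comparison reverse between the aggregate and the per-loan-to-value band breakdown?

LTV over 85%: Coastal S&L 815/2074 = 39.3%, FirstBank 9/33 = 27.3% → Coastal S&L
LTV 70–85%: Coastal S&L 92/118 = 78.0%, FirstBank 1079/1630 = 66.2% → Coastal S&L
Overall: Coastal S&L 907/2192 = 41.4%, FirstBank 1088/1663 = 65.4% → FirstBank
Coastal S&L wins each loan-to-value group but FirstBank wins overall — the comparison reverses. Coastal S&L's loans skew toward LTV over 85%, which has a lower base rate.

Yes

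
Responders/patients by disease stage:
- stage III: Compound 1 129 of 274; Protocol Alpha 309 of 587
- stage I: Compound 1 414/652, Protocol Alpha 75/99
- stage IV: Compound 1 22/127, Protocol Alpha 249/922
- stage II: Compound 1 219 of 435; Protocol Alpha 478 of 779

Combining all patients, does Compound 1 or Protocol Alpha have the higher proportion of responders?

Stage III: Compound 1 129/274 = 47.1%, Protocol Alpha 309/587 = 52.6% → Protocol Alpha
Stage I: Compound 1 414/652 = 63.5%, Protocol Alpha 75/99 = 75.8% → Protocol Alpha
Stage IV: Compound 1 22/127 = 17.3%, Protocol Alpha 249/922 = 27.0% → Protocol Alpha
Stage II: Compound 1 219/435 = 50.3%, Protocol Alpha 478/779 = 61.4% → Protocol Alpha
Overall: Compound 1 784/1488 = 52.7%, Protocol Alpha 1111/2387 = 46.5% → Compound 1
(Protocol Alpha wins every disease group but Compound 1 wins overall — Protocol Alpha's patients skew toward the low-rate stage IV group.)

Compound 1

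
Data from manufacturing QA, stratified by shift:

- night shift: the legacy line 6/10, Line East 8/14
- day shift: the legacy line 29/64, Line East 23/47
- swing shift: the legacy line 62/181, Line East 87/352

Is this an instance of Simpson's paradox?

No

Night shift: the legacy line 6/10 = 60.0%, Line East 8/14 = 57.1% → the legacy line
Day shift: the legacy line 29/64 = 45.3%, Line East 23/47 = 48.9% → Line East
Swing shift: the legacy line 62/181 = 34.3%, Line East 87/352 = 24.7% → the legacy line
Overall: the legacy line 97/255 = 38.0%, Line East 118/413 = 28.6% → the legacy line
Neither sweeps: the legacy line wins 2 of 3 groups, Line East wins 1. The legacy line wins overall but not every group — no Simpson reversal.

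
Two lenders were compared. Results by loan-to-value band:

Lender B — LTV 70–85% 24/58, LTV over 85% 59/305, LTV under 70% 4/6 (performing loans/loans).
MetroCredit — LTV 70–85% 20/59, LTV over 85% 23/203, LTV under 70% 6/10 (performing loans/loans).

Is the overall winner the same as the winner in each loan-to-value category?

LTV 70–85%: Lender B 24/58 = 41.4%, MetroCredit 20/59 = 33.9% → Lender B
LTV over 85%: Lender B 59/305 = 19.3%, MetroCredit 23/203 = 11.3% → Lender B
LTV under 70%: Lender B 4/6 = 66.7%, MetroCredit 6/10 = 60.0% → Lender B
Overall: Lender B 87/369 = 23.6%, MetroCredit 49/272 = 18.0% → Lender B
Lender B wins overall and in every loan-to-value group — no reversal.

Yes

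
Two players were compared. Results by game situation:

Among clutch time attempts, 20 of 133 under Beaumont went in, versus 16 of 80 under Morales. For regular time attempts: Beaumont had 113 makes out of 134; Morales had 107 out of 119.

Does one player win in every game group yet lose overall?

No

Clutch time: Beaumont 20/133 = 15.0%, Morales 16/80 = 20.0% → Morales
Regular time: Beaumont 113/134 = 84.3%, Morales 107/119 = 89.9% → Morales
Overall: Beaumont 133/267 = 49.8%, Morales 123/199 = 61.8% → Morales
Morales wins overall and in every game group — no reversal.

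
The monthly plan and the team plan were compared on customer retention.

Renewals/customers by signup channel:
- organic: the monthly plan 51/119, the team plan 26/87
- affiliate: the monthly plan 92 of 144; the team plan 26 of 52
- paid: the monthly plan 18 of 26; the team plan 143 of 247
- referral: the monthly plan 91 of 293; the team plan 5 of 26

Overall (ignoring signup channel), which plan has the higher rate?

Organic: the monthly plan 51/119 = 42.9%, the team plan 26/87 = 29.9% → the monthly plan
Affiliate: the monthly plan 92/144 = 63.9%, the team plan 26/52 = 50.0% → the monthly plan
Paid: the monthly plan 18/26 = 69.2%, the team plan 143/247 = 57.9% → the monthly plan
Referral: the monthly plan 91/293 = 31.1%, the team plan 5/26 = 19.2% → the monthly plan
Overall: the monthly plan 252/582 = 43.3%, the team plan 200/412 = 48.5% → the team plan
(The monthly plan wins every signup group but the team plan wins overall — the monthly plan's customers skew toward the low-rate referral group.)

the team plan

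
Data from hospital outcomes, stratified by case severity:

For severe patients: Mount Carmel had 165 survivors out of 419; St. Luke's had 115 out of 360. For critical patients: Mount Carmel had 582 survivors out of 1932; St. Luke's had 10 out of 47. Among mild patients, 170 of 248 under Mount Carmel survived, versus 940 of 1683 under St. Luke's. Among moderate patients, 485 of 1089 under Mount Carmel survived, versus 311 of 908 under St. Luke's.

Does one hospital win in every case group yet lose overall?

Yes

Severe: Mount Carmel 165/419 = 39.4%, St. Luke's 115/360 = 31.9% → Mount Carmel
Critical: Mount Carmel 582/1932 = 30.1%, St. Luke's 10/47 = 21.3% → Mount Carmel
Mild: Mount Carmel 170/248 = 68.5%, St. Luke's 940/1683 = 55.9% → Mount Carmel
Moderate: Mount Carmel 485/1089 = 44.5%, St. Luke's 311/908 = 34.3% → Mount Carmel
Overall: Mount Carmel 1402/3688 = 38.0%, St. Luke's 1376/2998 = 45.9% → St. Luke's
Mount Carmel wins each case group but St. Luke's wins overall — the comparison reverses. Mount Carmel's patients skew toward critical, which has a lower base rate.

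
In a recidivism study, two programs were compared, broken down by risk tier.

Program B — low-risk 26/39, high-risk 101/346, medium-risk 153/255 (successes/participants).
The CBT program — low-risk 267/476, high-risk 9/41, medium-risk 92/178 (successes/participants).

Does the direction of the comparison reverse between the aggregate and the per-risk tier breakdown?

Yes

Low-risk: Program B 26/39 = 66.7%, the CBT program 267/476 = 56.1% → Program B
High-risk: Program B 101/346 = 29.2%, the CBT program 9/41 = 22.0% → Program B
Medium-risk: Program B 153/255 = 60.0%, the CBT program 92/178 = 51.7% → Program B
Overall: Program B 280/640 = 43.8%, the CBT program 368/695 = 52.9% → the CBT program
Program B wins each risk group but the CBT program wins overall — the comparison reverses. Program B's participants skew toward high-risk, which has a lower base rate.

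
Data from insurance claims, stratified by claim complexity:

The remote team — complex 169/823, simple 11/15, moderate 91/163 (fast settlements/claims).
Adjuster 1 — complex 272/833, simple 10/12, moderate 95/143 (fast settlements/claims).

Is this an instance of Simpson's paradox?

No

Complex: the remote team 169/823 = 20.5%, Adjuster 1 272/833 = 32.7% → Adjuster 1
Simple: the remote team 11/15 = 73.3%, Adjuster 1 10/12 = 83.3% → Adjuster 1
Moderate: the remote team 91/163 = 55.8%, Adjuster 1 95/143 = 66.4% → Adjuster 1
Overall: the remote team 271/1001 = 27.1%, Adjuster 1 377/988 = 38.2% → Adjuster 1
Adjuster 1 wins overall and in every claim group — no reversal.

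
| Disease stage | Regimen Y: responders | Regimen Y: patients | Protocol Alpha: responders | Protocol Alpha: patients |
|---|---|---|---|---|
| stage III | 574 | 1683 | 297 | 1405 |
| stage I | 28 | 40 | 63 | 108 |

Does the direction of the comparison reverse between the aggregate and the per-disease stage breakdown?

Stage III: Regimen Y 574/1683 = 34.1%, Protocol Alpha 297/1405 = 21.1% → Regimen Y
Stage I: Regimen Y 28/40 = 70.0%, Protocol Alpha 63/108 = 58.3% → Regimen Y
Overall: Regimen Y 602/1723 = 34.9%, Protocol Alpha 360/1513 = 23.8% → Regimen Y
Regimen Y wins overall and in every disease group — no reversal.

No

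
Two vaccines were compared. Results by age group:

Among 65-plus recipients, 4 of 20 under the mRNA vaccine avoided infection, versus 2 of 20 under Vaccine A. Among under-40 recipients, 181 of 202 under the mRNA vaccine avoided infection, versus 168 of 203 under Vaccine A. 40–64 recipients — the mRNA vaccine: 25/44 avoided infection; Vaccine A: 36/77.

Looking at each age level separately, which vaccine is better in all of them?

the mRNA vaccine

65-plus: the mRNA vaccine 4/20 = 20.0%, Vaccine A 2/20 = 10.0% → the mRNA vaccine
Under-40: the mRNA vaccine 181/202 = 89.6%, Vaccine A 168/203 = 82.8% → the mRNA vaccine
40–64: the mRNA vaccine 25/44 = 56.8%, Vaccine A 36/77 = 46.8% → the mRNA vaccine
The mRNA vaccine has the higher rate in all 3 groups.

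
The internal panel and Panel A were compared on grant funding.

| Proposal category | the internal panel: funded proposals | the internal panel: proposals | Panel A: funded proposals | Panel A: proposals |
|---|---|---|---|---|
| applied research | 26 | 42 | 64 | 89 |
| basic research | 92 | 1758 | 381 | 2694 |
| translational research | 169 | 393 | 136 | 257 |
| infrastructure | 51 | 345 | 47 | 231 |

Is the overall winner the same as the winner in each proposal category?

Applied research: the internal panel 26/42 = 61.9%, Panel A 64/89 = 71.9% → Panel A
Basic research: the internal panel 92/1758 = 5.2%, Panel A 381/2694 = 14.1% → Panel A
Translational research: the internal panel 169/393 = 43.0%, Panel A 136/257 = 52.9% → Panel A
Infrastructure: the internal panel 51/345 = 14.8%, Panel A 47/231 = 20.3% → Panel A
Overall: the internal panel 338/2538 = 13.3%, Panel A 628/3271 = 19.2% → Panel A
Panel A wins overall and in every proposal group — no reversal.

Yes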